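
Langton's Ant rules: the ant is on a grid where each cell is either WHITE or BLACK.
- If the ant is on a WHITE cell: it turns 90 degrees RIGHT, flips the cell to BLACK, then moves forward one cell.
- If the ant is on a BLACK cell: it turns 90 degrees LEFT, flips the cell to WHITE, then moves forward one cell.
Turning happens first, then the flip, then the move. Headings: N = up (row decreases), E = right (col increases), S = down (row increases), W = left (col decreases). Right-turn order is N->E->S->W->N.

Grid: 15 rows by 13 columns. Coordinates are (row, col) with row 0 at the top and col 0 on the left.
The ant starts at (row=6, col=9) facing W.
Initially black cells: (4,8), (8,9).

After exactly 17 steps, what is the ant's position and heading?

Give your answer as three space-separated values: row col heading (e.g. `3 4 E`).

Answer: 9 9 S

Derivation:
Step 1: on WHITE (6,9): turn R to N, flip to black, move to (5,9). |black|=3
Step 2: on WHITE (5,9): turn R to E, flip to black, move to (5,10). |black|=4
Step 3: on WHITE (5,10): turn R to S, flip to black, move to (6,10). |black|=5
Step 4: on WHITE (6,10): turn R to W, flip to black, move to (6,9). |black|=6
Step 5: on BLACK (6,9): turn L to S, flip to white, move to (7,9). |black|=5
Step 6: on WHITE (7,9): turn R to W, flip to black, move to (7,8). |black|=6
Step 7: on WHITE (7,8): turn R to N, flip to black, move to (6,8). |black|=7
Step 8: on WHITE (6,8): turn R to E, flip to black, move to (6,9). |black|=8
Step 9: on WHITE (6,9): turn R to S, flip to black, move to (7,9). |black|=9
Step 10: on BLACK (7,9): turn L to E, flip to white, move to (7,10). |black|=8
Step 11: on WHITE (7,10): turn R to S, flip to black, move to (8,10). |black|=9
Step 12: on WHITE (8,10): turn R to W, flip to black, move to (8,9). |black|=10
Step 13: on BLACK (8,9): turn L to S, flip to white, move to (9,9). |black|=9
Step 14: on WHITE (9,9): turn R to W, flip to black, move to (9,8). |black|=10
Step 15: on WHITE (9,8): turn R to N, flip to black, move to (8,8). |black|=11
Step 16: on WHITE (8,8): turn R to E, flip to black, move to (8,9). |black|=12
Step 17: on WHITE (8,9): turn R to S, flip to black, move to (9,9). |black|=13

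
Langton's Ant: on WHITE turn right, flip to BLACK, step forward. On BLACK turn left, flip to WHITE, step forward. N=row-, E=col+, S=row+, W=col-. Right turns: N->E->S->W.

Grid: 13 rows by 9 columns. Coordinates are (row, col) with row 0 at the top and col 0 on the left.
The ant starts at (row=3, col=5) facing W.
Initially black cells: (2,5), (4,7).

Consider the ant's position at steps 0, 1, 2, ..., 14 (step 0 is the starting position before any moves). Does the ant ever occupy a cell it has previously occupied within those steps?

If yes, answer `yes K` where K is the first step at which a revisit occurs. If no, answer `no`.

Step 1: on WHITE (3,5): turn R to N, flip to black, move to (2,5). |black|=3 — new cell
Step 2: on BLACK (2,5): turn L to W, flip to white, move to (2,4). |black|=2 — new cell
Step 3: on WHITE (2,4): turn R to N, flip to black, move to (1,4). |black|=3 — new cell
Step 4: on WHITE (1,4): turn R to E, flip to black, move to (1,5). |black|=4 — new cell
Step 5: on WHITE (1,5): turn R to S, flip to black, move to (2,5). |black|=5 — REVISIT

Answer: yes 5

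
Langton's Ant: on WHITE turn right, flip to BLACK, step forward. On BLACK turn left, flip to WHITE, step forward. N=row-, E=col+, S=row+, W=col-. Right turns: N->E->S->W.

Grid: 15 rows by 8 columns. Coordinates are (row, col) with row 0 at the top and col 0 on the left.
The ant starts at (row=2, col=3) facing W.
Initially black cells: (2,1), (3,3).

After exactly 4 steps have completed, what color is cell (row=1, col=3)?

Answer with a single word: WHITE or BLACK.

Answer: BLACK

Derivation:
Step 1: on WHITE (2,3): turn R to N, flip to black, move to (1,3). |black|=3
Step 2: on WHITE (1,3): turn R to E, flip to black, move to (1,4). |black|=4
Step 3: on WHITE (1,4): turn R to S, flip to black, move to (2,4). |black|=5
Step 4: on WHITE (2,4): turn R to W, flip to black, move to (2,3). |black|=6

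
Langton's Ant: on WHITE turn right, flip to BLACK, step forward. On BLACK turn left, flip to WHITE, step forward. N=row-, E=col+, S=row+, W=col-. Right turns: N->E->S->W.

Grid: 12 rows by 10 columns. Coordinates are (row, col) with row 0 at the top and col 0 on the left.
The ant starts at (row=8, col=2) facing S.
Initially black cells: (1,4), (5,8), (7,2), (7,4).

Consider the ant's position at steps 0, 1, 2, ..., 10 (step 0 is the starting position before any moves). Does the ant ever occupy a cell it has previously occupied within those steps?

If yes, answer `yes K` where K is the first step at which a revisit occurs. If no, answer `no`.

Step 1: on WHITE (8,2): turn R to W, flip to black, move to (8,1). |black|=5 — new cell
Step 2: on WHITE (8,1): turn R to N, flip to black, move to (7,1). |black|=6 — new cell
Step 3: on WHITE (7,1): turn R to E, flip to black, move to (7,2). |black|=7 — new cell
Step 4: on BLACK (7,2): turn L to N, flip to white, move to (6,2). |black|=6 — new cell
Step 5: on WHITE (6,2): turn R to E, flip to black, move to (6,3). |black|=7 — new cell
Step 6: on WHITE (6,3): turn R to S, flip to black, move to (7,3). |black|=8 — new cell
Step 7: on WHITE (7,3): turn R to W, flip to black, move to (7,2). |black|=9 — REVISIT

Answer: yes 7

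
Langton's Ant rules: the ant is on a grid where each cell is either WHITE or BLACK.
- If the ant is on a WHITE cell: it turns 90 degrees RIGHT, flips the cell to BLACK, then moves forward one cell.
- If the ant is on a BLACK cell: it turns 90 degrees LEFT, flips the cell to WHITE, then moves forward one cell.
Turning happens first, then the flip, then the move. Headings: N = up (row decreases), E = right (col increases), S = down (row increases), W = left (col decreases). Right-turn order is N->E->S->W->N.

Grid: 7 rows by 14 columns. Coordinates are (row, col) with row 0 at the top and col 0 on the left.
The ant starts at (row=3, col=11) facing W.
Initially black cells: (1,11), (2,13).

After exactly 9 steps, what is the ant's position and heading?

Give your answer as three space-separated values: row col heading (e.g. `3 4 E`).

Step 1: on WHITE (3,11): turn R to N, flip to black, move to (2,11). |black|=3
Step 2: on WHITE (2,11): turn R to E, flip to black, move to (2,12). |black|=4
Step 3: on WHITE (2,12): turn R to S, flip to black, move to (3,12). |black|=5
Step 4: on WHITE (3,12): turn R to W, flip to black, move to (3,11). |black|=6
Step 5: on BLACK (3,11): turn L to S, flip to white, move to (4,11). |black|=5
Step 6: on WHITE (4,11): turn R to W, flip to black, move to (4,10). |black|=6
Step 7: on WHITE (4,10): turn R to N, flip to black, move to (3,10). |black|=7
Step 8: on WHITE (3,10): turn R to E, flip to black, move to (3,11). |black|=8
Step 9: on WHITE (3,11): turn R to S, flip to black, move to (4,11). |black|=9

Answer: 4 11 S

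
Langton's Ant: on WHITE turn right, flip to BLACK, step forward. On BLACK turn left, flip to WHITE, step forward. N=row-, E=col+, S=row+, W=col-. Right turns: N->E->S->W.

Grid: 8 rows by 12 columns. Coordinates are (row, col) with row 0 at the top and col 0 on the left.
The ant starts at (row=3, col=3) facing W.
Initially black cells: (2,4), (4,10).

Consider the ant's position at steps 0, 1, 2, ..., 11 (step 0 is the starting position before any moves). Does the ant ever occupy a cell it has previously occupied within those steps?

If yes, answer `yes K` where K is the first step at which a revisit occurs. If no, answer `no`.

Step 1: on WHITE (3,3): turn R to N, flip to black, move to (2,3). |black|=3 — new cell
Step 2: on WHITE (2,3): turn R to E, flip to black, move to (2,4). |black|=4 — new cell
Step 3: on BLACK (2,4): turn L to N, flip to white, move to (1,4). |black|=3 — new cell
Step 4: on WHITE (1,4): turn R to E, flip to black, move to (1,5). |black|=4 — new cell
Step 5: on WHITE (1,5): turn R to S, flip to black, move to (2,5). |black|=5 — new cell
Step 6: on WHITE (2,5): turn R to W, flip to black, move to (2,4). |black|=6 — REVISIT

Answer: yes 6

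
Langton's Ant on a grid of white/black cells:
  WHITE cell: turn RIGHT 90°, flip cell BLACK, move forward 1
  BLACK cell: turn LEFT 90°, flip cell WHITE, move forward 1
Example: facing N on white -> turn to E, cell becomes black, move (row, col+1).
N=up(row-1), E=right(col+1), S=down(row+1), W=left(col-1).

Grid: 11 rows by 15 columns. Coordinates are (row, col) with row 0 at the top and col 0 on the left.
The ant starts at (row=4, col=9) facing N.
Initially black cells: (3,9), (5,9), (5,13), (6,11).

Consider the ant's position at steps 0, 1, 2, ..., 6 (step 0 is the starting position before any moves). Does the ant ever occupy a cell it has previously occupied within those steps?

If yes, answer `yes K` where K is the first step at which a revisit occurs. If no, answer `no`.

Step 1: on WHITE (4,9): turn R to E, flip to black, move to (4,10). |black|=5 — new cell
Step 2: on WHITE (4,10): turn R to S, flip to black, move to (5,10). |black|=6 — new cell
Step 3: on WHITE (5,10): turn R to W, flip to black, move to (5,9). |black|=7 — new cell
Step 4: on BLACK (5,9): turn L to S, flip to white, move to (6,9). |black|=6 — new cell
Step 5: on WHITE (6,9): turn R to W, flip to black, move to (6,8). |black|=7 — new cell
Step 6: on WHITE (6,8): turn R to N, flip to black, move to (5,8). |black|=8 — new cell
No revisit within 6 steps.

Answer: no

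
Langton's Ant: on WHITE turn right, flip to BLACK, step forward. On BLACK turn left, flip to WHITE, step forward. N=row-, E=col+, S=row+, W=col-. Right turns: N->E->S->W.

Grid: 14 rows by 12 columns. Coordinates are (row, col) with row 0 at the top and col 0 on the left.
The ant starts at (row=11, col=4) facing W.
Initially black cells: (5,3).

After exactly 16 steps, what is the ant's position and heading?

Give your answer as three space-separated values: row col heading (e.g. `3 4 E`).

Step 1: on WHITE (11,4): turn R to N, flip to black, move to (10,4). |black|=2
Step 2: on WHITE (10,4): turn R to E, flip to black, move to (10,5). |black|=3
Step 3: on WHITE (10,5): turn R to S, flip to black, move to (11,5). |black|=4
Step 4: on WHITE (11,5): turn R to W, flip to black, move to (11,4). |black|=5
Step 5: on BLACK (11,4): turn L to S, flip to white, move to (12,4). |black|=4
Step 6: on WHITE (12,4): turn R to W, flip to black, move to (12,3). |black|=5
Step 7: on WHITE (12,3): turn R to N, flip to black, move to (11,3). |black|=6
Step 8: on WHITE (11,3): turn R to E, flip to black, move to (11,4). |black|=7
Step 9: on WHITE (11,4): turn R to S, flip to black, move to (12,4). |black|=8
Step 10: on BLACK (12,4): turn L to E, flip to white, move to (12,5). |black|=7
Step 11: on WHITE (12,5): turn R to S, flip to black, move to (13,5). |black|=8
Step 12: on WHITE (13,5): turn R to W, flip to black, move to (13,4). |black|=9
Step 13: on WHITE (13,4): turn R to N, flip to black, move to (12,4). |black|=10
Step 14: on WHITE (12,4): turn R to E, flip to black, move to (12,5). |black|=11
Step 15: on BLACK (12,5): turn L to N, flip to white, move to (11,5). |black|=10
Step 16: on BLACK (11,5): turn L to W, flip to white, move to (11,4). |black|=9

Answer: 11 4 W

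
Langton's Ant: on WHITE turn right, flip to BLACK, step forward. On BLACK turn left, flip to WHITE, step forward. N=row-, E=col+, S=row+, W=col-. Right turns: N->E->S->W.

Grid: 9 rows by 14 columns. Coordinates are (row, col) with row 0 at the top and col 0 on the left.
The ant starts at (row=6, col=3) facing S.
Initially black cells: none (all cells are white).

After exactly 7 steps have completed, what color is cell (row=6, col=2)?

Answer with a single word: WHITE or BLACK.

Answer: BLACK

Derivation:
Step 1: on WHITE (6,3): turn R to W, flip to black, move to (6,2). |black|=1
Step 2: on WHITE (6,2): turn R to N, flip to black, move to (5,2). |black|=2
Step 3: on WHITE (5,2): turn R to E, flip to black, move to (5,3). |black|=3
Step 4: on WHITE (5,3): turn R to S, flip to black, move to (6,3). |black|=4
Step 5: on BLACK (6,3): turn L to E, flip to white, move to (6,4). |black|=3
Step 6: on WHITE (6,4): turn R to S, flip to black, move to (7,4). |black|=4
Step 7: on WHITE (7,4): turn R to W, flip to black, move to (7,3). |black|=5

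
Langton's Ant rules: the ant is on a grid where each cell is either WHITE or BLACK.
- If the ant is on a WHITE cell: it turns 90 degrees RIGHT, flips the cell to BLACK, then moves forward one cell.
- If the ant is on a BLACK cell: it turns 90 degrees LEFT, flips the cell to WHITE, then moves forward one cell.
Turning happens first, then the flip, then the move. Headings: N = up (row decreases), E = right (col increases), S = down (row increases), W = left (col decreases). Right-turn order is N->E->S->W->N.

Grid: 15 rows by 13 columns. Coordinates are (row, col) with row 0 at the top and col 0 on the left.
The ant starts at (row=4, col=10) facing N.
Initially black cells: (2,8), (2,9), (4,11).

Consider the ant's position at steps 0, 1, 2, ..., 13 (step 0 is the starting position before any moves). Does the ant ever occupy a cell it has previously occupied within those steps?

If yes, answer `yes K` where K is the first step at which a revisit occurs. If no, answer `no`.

Answer: yes 5

Derivation:
Step 1: on WHITE (4,10): turn R to E, flip to black, move to (4,11). |black|=4 — new cell
Step 2: on BLACK (4,11): turn L to N, flip to white, move to (3,11). |black|=3 — new cell
Step 3: on WHITE (3,11): turn R to E, flip to black, move to (3,12). |black|=4 — new cell
Step 4: on WHITE (3,12): turn R to S, flip to black, move to (4,12). |black|=5 — new cell
Step 5: on WHITE (4,12): turn R to W, flip to black, move to (4,11). |black|=6 — REVISIT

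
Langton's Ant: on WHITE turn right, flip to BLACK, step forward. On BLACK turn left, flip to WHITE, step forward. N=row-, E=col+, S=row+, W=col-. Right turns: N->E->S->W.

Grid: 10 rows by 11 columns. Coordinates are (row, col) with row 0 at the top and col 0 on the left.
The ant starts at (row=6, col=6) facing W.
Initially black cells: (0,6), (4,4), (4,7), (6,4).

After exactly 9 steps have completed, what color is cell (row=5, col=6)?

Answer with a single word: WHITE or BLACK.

Answer: BLACK

Derivation:
Step 1: on WHITE (6,6): turn R to N, flip to black, move to (5,6). |black|=5
Step 2: on WHITE (5,6): turn R to E, flip to black, move to (5,7). |black|=6
Step 3: on WHITE (5,7): turn R to S, flip to black, move to (6,7). |black|=7
Step 4: on WHITE (6,7): turn R to W, flip to black, move to (6,6). |black|=8
Step 5: on BLACK (6,6): turn L to S, flip to white, move to (7,6). |black|=7
Step 6: on WHITE (7,6): turn R to W, flip to black, move to (7,5). |black|=8
Step 7: on WHITE (7,5): turn R to N, flip to black, move to (6,5). |black|=9
Step 8: on WHITE (6,5): turn R to E, flip to black, move to (6,6). |black|=10
Step 9: on WHITE (6,6): turn R to S, flip to black, move to (7,6). |black|=11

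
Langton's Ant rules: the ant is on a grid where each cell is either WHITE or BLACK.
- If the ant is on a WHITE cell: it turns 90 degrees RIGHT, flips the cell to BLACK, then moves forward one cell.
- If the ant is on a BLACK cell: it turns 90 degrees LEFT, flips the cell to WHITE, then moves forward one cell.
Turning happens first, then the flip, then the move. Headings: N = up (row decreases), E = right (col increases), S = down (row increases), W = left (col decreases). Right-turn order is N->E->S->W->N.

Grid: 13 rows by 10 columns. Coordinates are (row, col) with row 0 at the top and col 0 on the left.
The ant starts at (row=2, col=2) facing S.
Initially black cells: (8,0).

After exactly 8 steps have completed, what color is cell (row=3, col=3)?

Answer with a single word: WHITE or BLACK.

Answer: BLACK

Derivation:
Step 1: on WHITE (2,2): turn R to W, flip to black, move to (2,1). |black|=2
Step 2: on WHITE (2,1): turn R to N, flip to black, move to (1,1). |black|=3
Step 3: on WHITE (1,1): turn R to E, flip to black, move to (1,2). |black|=4
Step 4: on WHITE (1,2): turn R to S, flip to black, move to (2,2). |black|=5
Step 5: on BLACK (2,2): turn L to E, flip to white, move to (2,3). |black|=4
Step 6: on WHITE (2,3): turn R to S, flip to black, move to (3,3). |black|=5
Step 7: on WHITE (3,3): turn R to W, flip to black, move to (3,2). |black|=6
Step 8: on WHITE (3,2): turn R to N, flip to black, move to (2,2). |black|=7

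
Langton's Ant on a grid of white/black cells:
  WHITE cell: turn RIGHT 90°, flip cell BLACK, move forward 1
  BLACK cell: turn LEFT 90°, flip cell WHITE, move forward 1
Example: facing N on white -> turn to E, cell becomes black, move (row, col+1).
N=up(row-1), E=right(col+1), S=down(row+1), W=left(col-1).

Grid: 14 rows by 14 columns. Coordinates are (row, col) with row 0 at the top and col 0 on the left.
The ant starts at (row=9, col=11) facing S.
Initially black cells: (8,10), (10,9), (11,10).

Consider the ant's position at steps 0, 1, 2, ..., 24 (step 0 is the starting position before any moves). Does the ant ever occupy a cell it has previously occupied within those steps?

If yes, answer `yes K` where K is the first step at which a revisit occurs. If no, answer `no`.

Step 1: on WHITE (9,11): turn R to W, flip to black, move to (9,10). |black|=4 — new cell
Step 2: on WHITE (9,10): turn R to N, flip to black, move to (8,10). |black|=5 — new cell
Step 3: on BLACK (8,10): turn L to W, flip to white, move to (8,9). |black|=4 — new cell
Step 4: on WHITE (8,9): turn R to N, flip to black, move to (7,9). |black|=5 — new cell
Step 5: on WHITE (7,9): turn R to E, flip to black, move to (7,10). |black|=6 — new cell
Step 6: on WHITE (7,10): turn R to S, flip to black, move to (8,10). |black|=7 — REVISIT

Answer: yes 6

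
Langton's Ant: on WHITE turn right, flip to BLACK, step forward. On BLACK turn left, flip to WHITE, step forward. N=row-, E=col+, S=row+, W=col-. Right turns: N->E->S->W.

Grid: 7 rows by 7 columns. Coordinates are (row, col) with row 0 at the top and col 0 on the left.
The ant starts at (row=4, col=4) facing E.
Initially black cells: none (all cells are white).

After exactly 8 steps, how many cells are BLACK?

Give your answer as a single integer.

Answer: 6

Derivation:
Step 1: on WHITE (4,4): turn R to S, flip to black, move to (5,4). |black|=1
Step 2: on WHITE (5,4): turn R to W, flip to black, move to (5,3). |black|=2
Step 3: on WHITE (5,3): turn R to N, flip to black, move to (4,3). |black|=3
Step 4: on WHITE (4,3): turn R to E, flip to black, move to (4,4). |black|=4
Step 5: on BLACK (4,4): turn L to N, flip to white, move to (3,4). |black|=3
Step 6: on WHITE (3,4): turn R to E, flip to black, move to (3,5). |black|=4
Step 7: on WHITE (3,5): turn R to S, flip to black, move to (4,5). |black|=5
Step 8: on WHITE (4,5): turn R to W, flip to black, move to (4,4). |black|=6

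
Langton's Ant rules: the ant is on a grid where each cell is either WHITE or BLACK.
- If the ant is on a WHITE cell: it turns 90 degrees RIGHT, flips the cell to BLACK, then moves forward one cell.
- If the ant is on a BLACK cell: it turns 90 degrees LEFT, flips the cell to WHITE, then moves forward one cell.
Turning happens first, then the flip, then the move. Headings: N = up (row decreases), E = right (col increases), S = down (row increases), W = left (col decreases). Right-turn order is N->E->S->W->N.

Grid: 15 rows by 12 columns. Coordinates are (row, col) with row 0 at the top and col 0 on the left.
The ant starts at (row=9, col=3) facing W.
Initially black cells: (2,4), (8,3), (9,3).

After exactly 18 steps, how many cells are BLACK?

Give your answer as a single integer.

Step 1: on BLACK (9,3): turn L to S, flip to white, move to (10,3). |black|=2
Step 2: on WHITE (10,3): turn R to W, flip to black, move to (10,2). |black|=3
Step 3: on WHITE (10,2): turn R to N, flip to black, move to (9,2). |black|=4
Step 4: on WHITE (9,2): turn R to E, flip to black, move to (9,3). |black|=5
Step 5: on WHITE (9,3): turn R to S, flip to black, move to (10,3). |black|=6
Step 6: on BLACK (10,3): turn L to E, flip to white, move to (10,4). |black|=5
Step 7: on WHITE (10,4): turn R to S, flip to black, move to (11,4). |black|=6
Step 8: on WHITE (11,4): turn R to W, flip to black, move to (11,3). |black|=7
Step 9: on WHITE (11,3): turn R to N, flip to black, move to (10,3). |black|=8
Step 10: on WHITE (10,3): turn R to E, flip to black, move to (10,4). |black|=9
Step 11: on BLACK (10,4): turn L to N, flip to white, move to (9,4). |black|=8
Step 12: on WHITE (9,4): turn R to E, flip to black, move to (9,5). |black|=9
Step 13: on WHITE (9,5): turn R to S, flip to black, move to (10,5). |black|=10
Step 14: on WHITE (10,5): turn R to W, flip to black, move to (10,4). |black|=11
Step 15: on WHITE (10,4): turn R to N, flip to black, move to (9,4). |black|=12
Step 16: on BLACK (9,4): turn L to W, flip to white, move to (9,3). |black|=11
Step 17: on BLACK (9,3): turn L to S, flip to white, move to (10,3). |black|=10
Step 18: on BLACK (10,3): turn L to E, flip to white, move to (10,4). |black|=9

Answer: 9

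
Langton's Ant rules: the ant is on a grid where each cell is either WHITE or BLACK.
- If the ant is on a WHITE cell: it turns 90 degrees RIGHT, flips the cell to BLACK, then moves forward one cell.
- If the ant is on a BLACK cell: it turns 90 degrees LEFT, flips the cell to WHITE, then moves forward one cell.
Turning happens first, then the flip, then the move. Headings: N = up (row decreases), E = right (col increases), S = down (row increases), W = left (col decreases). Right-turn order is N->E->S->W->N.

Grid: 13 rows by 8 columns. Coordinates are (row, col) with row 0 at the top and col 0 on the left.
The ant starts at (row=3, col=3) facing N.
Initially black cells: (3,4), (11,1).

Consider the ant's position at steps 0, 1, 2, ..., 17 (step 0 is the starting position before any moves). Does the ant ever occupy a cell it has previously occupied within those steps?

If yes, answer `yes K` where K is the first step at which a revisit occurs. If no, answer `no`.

Answer: yes 5

Derivation:
Step 1: on WHITE (3,3): turn R to E, flip to black, move to (3,4). |black|=3 — new cell
Step 2: on BLACK (3,4): turn L to N, flip to white, move to (2,4). |black|=2 — new cell
Step 3: on WHITE (2,4): turn R to E, flip to black, move to (2,5). |black|=3 — new cell
Step 4: on WHITE (2,5): turn R to S, flip to black, move to (3,5). |black|=4 — new cell
Step 5: on WHITE (3,5): turn R to W, flip to black, move to (3,4). |black|=5 — REVISIT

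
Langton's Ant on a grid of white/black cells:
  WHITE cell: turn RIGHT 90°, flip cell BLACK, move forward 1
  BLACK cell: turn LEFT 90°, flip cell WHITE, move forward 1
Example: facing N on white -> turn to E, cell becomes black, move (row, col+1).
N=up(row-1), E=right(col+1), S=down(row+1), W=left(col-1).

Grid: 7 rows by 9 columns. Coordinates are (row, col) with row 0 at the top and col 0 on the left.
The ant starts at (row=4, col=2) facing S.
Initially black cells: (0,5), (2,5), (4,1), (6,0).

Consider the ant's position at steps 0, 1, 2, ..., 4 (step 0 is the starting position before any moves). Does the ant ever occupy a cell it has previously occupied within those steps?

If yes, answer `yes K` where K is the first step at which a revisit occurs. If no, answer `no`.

Answer: no

Derivation:
Step 1: on WHITE (4,2): turn R to W, flip to black, move to (4,1). |black|=5 — new cell
Step 2: on BLACK (4,1): turn L to S, flip to white, move to (5,1). |black|=4 — new cell
Step 3: on WHITE (5,1): turn R to W, flip to black, move to (5,0). |black|=5 — new cell
Step 4: on WHITE (5,0): turn R to N, flip to black, move to (4,0). |black|=6 — new cell
No revisit within 4 steps.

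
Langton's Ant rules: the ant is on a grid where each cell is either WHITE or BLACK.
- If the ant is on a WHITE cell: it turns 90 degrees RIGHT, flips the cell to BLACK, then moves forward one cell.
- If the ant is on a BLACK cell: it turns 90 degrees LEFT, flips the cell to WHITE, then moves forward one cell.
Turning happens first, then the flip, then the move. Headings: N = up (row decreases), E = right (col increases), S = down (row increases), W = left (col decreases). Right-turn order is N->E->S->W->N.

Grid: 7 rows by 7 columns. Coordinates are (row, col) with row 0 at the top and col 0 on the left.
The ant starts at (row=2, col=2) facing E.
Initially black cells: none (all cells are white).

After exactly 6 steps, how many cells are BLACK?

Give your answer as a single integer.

Step 1: on WHITE (2,2): turn R to S, flip to black, move to (3,2). |black|=1
Step 2: on WHITE (3,2): turn R to W, flip to black, move to (3,1). |black|=2
Step 3: on WHITE (3,1): turn R to N, flip to black, move to (2,1). |black|=3
Step 4: on WHITE (2,1): turn R to E, flip to black, move to (2,2). |black|=4
Step 5: on BLACK (2,2): turn L to N, flip to white, move to (1,2). |black|=3
Step 6: on WHITE (1,2): turn R to E, flip to black, move to (1,3). |black|=4

Answer: 4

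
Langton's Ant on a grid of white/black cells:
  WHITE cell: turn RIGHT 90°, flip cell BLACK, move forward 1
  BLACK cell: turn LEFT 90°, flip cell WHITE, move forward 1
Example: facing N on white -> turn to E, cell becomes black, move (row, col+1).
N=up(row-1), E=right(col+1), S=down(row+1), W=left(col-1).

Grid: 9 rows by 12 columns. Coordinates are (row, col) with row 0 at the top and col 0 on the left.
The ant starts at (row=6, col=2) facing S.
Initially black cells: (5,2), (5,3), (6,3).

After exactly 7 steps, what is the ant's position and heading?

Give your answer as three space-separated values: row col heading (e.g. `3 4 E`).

Step 1: on WHITE (6,2): turn R to W, flip to black, move to (6,1). |black|=4
Step 2: on WHITE (6,1): turn R to N, flip to black, move to (5,1). |black|=5
Step 3: on WHITE (5,1): turn R to E, flip to black, move to (5,2). |black|=6
Step 4: on BLACK (5,2): turn L to N, flip to white, move to (4,2). |black|=5
Step 5: on WHITE (4,2): turn R to E, flip to black, move to (4,3). |black|=6
Step 6: on WHITE (4,3): turn R to S, flip to black, move to (5,3). |black|=7
Step 7: on BLACK (5,3): turn L to E, flip to white, move to (5,4). |black|=6

Answer: 5 4 E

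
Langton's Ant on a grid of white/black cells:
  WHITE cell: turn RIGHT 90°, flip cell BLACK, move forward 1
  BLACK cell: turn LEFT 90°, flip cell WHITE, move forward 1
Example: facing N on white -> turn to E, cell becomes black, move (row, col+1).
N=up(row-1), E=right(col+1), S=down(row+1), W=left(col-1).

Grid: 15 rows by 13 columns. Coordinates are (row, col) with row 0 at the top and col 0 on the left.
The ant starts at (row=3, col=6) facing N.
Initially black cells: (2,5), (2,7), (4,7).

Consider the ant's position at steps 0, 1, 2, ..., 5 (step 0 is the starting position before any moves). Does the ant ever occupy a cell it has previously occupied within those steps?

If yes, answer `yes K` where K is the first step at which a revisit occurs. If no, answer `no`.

Answer: no

Derivation:
Step 1: on WHITE (3,6): turn R to E, flip to black, move to (3,7). |black|=4 — new cell
Step 2: on WHITE (3,7): turn R to S, flip to black, move to (4,7). |black|=5 — new cell
Step 3: on BLACK (4,7): turn L to E, flip to white, move to (4,8). |black|=4 — new cell
Step 4: on WHITE (4,8): turn R to S, flip to black, move to (5,8). |black|=5 — new cell
Step 5: on WHITE (5,8): turn R to W, flip to black, move to (5,7). |black|=6 — new cell
No revisit within 5 steps.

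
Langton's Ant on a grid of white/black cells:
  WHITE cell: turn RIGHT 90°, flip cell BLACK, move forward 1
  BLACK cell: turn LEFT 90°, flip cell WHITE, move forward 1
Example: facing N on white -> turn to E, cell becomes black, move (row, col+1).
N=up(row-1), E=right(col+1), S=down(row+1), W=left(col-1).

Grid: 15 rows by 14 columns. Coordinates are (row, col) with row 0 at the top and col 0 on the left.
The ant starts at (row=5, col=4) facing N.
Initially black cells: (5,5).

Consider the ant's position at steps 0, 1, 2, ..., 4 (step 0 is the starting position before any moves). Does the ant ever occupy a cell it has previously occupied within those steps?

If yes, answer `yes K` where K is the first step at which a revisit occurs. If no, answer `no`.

Answer: no

Derivation:
Step 1: on WHITE (5,4): turn R to E, flip to black, move to (5,5). |black|=2 — new cell
Step 2: on BLACK (5,5): turn L to N, flip to white, move to (4,5). |black|=1 — new cell
Step 3: on WHITE (4,5): turn R to E, flip to black, move to (4,6). |black|=2 — new cell
Step 4: on WHITE (4,6): turn R to S, flip to black, move to (5,6). |black|=3 — new cell
No revisit within 4 steps.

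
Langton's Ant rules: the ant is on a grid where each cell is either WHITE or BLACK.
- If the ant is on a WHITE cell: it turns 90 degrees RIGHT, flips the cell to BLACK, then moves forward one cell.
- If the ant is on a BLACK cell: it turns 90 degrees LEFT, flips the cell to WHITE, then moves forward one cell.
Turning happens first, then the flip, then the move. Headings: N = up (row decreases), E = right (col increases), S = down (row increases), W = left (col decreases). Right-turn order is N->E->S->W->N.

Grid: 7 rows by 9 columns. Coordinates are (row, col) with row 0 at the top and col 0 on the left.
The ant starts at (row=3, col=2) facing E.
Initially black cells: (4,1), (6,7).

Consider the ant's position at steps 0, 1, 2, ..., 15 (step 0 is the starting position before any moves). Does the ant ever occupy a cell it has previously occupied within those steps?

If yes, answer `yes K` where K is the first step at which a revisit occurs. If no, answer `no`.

Step 1: on WHITE (3,2): turn R to S, flip to black, move to (4,2). |black|=3 — new cell
Step 2: on WHITE (4,2): turn R to W, flip to black, move to (4,1). |black|=4 — new cell
Step 3: on BLACK (4,1): turn L to S, flip to white, move to (5,1). |black|=3 — new cell
Step 4: on WHITE (5,1): turn R to W, flip to black, move to (5,0). |black|=4 — new cell
Step 5: on WHITE (5,0): turn R to N, flip to black, move to (4,0). |black|=5 — new cell
Step 6: on WHITE (4,0): turn R to E, flip to black, move to (4,1). |black|=6 — REVISIT

Answer: yes 6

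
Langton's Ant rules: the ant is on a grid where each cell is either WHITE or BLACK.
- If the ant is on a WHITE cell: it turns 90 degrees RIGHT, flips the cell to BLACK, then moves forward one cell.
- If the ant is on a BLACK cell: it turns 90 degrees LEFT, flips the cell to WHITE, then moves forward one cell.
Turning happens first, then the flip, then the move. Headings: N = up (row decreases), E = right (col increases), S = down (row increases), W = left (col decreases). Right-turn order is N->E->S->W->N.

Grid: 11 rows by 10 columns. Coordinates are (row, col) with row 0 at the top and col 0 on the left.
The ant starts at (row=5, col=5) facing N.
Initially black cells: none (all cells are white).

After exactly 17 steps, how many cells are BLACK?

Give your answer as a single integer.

Step 1: on WHITE (5,5): turn R to E, flip to black, move to (5,6). |black|=1
Step 2: on WHITE (5,6): turn R to S, flip to black, move to (6,6). |black|=2
Step 3: on WHITE (6,6): turn R to W, flip to black, move to (6,5). |black|=3
Step 4: on WHITE (6,5): turn R to N, flip to black, move to (5,5). |black|=4
Step 5: on BLACK (5,5): turn L to W, flip to white, move to (5,4). |black|=3
Step 6: on WHITE (5,4): turn R to N, flip to black, move to (4,4). |black|=4
Step 7: on WHITE (4,4): turn R to E, flip to black, move to (4,5). |black|=5
Step 8: on WHITE (4,5): turn R to S, flip to black, move to (5,5). |black|=6
Step 9: on WHITE (5,5): turn R to W, flip to black, move to (5,4). |black|=7
Step 10: on BLACK (5,4): turn L to S, flip to white, move to (6,4). |black|=6
Step 11: on WHITE (6,4): turn R to W, flip to black, move to (6,3). |black|=7
Step 12: on WHITE (6,3): turn R to N, flip to black, move to (5,3). |black|=8
Step 13: on WHITE (5,3): turn R to E, flip to black, move to (5,4). |black|=9
Step 14: on WHITE (5,4): turn R to S, flip to black, move to (6,4). |black|=10
Step 15: on BLACK (6,4): turn L to E, flip to white, move to (6,5). |black|=9
Step 16: on BLACK (6,5): turn L to N, flip to white, move to (5,5). |black|=8
Step 17: on BLACK (5,5): turn L to W, flip to white, move to (5,4). |black|=7

Answer: 7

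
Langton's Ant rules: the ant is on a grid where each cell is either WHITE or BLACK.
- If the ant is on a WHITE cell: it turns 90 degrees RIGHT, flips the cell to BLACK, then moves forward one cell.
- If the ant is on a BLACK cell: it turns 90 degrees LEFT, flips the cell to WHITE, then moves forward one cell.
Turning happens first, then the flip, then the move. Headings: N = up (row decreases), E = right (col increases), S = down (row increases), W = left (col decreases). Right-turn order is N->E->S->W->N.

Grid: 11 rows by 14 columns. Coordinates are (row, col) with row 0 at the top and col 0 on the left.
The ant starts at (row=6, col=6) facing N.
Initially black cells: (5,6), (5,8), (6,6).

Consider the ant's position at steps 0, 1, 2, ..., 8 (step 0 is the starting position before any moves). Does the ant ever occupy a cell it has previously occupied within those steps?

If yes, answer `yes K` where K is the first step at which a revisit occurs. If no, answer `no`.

Step 1: on BLACK (6,6): turn L to W, flip to white, move to (6,5). |black|=2 — new cell
Step 2: on WHITE (6,5): turn R to N, flip to black, move to (5,5). |black|=3 — new cell
Step 3: on WHITE (5,5): turn R to E, flip to black, move to (5,6). |black|=4 — new cell
Step 4: on BLACK (5,6): turn L to N, flip to white, move to (4,6). |black|=3 — new cell
Step 5: on WHITE (4,6): turn R to E, flip to black, move to (4,7). |black|=4 — new cell
Step 6: on WHITE (4,7): turn R to S, flip to black, move to (5,7). |black|=5 — new cell
Step 7: on WHITE (5,7): turn R to W, flip to black, move to (5,6). |black|=6 — REVISIT

Answer: yes 7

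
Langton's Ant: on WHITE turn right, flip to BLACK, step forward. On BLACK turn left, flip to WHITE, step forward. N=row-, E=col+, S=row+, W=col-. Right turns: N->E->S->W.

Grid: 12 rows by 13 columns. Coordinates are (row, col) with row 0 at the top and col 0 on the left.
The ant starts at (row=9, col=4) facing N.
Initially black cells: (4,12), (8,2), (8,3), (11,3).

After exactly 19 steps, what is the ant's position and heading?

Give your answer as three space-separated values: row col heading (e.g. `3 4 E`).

Step 1: on WHITE (9,4): turn R to E, flip to black, move to (9,5). |black|=5
Step 2: on WHITE (9,5): turn R to S, flip to black, move to (10,5). |black|=6
Step 3: on WHITE (10,5): turn R to W, flip to black, move to (10,4). |black|=7
Step 4: on WHITE (10,4): turn R to N, flip to black, move to (9,4). |black|=8
Step 5: on BLACK (9,4): turn L to W, flip to white, move to (9,3). |black|=7
Step 6: on WHITE (9,3): turn R to N, flip to black, move to (8,3). |black|=8
Step 7: on BLACK (8,3): turn L to W, flip to white, move to (8,2). |black|=7
Step 8: on BLACK (8,2): turn L to S, flip to white, move to (9,2). |black|=6
Step 9: on WHITE (9,2): turn R to W, flip to black, move to (9,1). |black|=7
Step 10: on WHITE (9,1): turn R to N, flip to black, move to (8,1). |black|=8
Step 11: on WHITE (8,1): turn R to E, flip to black, move to (8,2). |black|=9
Step 12: on WHITE (8,2): turn R to S, flip to black, move to (9,2). |black|=10
Step 13: on BLACK (9,2): turn L to E, flip to white, move to (9,3). |black|=9
Step 14: on BLACK (9,3): turn L to N, flip to white, move to (8,3). |black|=8
Step 15: on WHITE (8,3): turn R to E, flip to black, move to (8,4). |black|=9
Step 16: on WHITE (8,4): turn R to S, flip to black, move to (9,4). |black|=10
Step 17: on WHITE (9,4): turn R to W, flip to black, move to (9,3). |black|=11
Step 18: on WHITE (9,3): turn R to N, flip to black, move to (8,3). |black|=12
Step 19: on BLACK (8,3): turn L to W, flip to white, move to (8,2). |black|=11

Answer: 8 2 W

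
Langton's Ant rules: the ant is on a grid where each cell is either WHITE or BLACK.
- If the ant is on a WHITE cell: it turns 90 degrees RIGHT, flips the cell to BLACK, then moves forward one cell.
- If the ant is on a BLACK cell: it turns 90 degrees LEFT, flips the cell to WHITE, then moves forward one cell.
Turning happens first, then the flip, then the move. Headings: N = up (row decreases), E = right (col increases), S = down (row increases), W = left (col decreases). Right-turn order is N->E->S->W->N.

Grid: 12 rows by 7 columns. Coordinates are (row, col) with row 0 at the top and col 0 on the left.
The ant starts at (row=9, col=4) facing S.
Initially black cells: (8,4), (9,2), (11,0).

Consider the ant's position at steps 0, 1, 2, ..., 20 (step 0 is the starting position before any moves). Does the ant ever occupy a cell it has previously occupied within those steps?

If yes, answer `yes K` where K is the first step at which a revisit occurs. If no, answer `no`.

Step 1: on WHITE (9,4): turn R to W, flip to black, move to (9,3). |black|=4 — new cell
Step 2: on WHITE (9,3): turn R to N, flip to black, move to (8,3). |black|=5 — new cell
Step 3: on WHITE (8,3): turn R to E, flip to black, move to (8,4). |black|=6 — new cell
Step 4: on BLACK (8,4): turn L to N, flip to white, move to (7,4). |black|=5 — new cell
Step 5: on WHITE (7,4): turn R to E, flip to black, move to (7,5). |black|=6 — new cell
Step 6: on WHITE (7,5): turn R to S, flip to black, move to (8,5). |black|=7 — new cell
Step 7: on WHITE (8,5): turn R to W, flip to black, move to (8,4). |black|=8 — REVISIT

Answer: yes 7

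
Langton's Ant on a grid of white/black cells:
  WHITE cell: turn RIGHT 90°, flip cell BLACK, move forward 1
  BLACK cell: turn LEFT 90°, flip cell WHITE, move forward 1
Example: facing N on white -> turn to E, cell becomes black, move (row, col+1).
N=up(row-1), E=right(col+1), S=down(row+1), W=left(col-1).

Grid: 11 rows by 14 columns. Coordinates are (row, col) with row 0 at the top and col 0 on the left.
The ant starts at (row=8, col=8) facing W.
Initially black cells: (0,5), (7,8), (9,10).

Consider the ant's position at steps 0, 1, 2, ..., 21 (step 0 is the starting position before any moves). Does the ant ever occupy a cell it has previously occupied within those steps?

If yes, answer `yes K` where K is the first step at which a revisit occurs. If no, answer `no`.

Answer: yes 5

Derivation:
Step 1: on WHITE (8,8): turn R to N, flip to black, move to (7,8). |black|=4 — new cell
Step 2: on BLACK (7,8): turn L to W, flip to white, move to (7,7). |black|=3 — new cell
Step 3: on WHITE (7,7): turn R to N, flip to black, move to (6,7). |black|=4 — new cell
Step 4: on WHITE (6,7): turn R to E, flip to black, move to (6,8). |black|=5 — new cell
Step 5: on WHITE (6,8): turn R to S, flip to black, move to (7,8). |black|=6 — REVISIT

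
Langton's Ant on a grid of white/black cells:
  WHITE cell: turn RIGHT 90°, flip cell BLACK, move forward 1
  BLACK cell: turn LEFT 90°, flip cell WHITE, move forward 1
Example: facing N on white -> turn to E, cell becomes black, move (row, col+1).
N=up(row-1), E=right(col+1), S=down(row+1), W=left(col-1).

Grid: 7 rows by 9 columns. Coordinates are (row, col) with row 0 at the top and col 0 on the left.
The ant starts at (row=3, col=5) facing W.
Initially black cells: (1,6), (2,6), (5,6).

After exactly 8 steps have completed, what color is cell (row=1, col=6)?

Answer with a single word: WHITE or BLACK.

Answer: BLACK

Derivation:
Step 1: on WHITE (3,5): turn R to N, flip to black, move to (2,5). |black|=4
Step 2: on WHITE (2,5): turn R to E, flip to black, move to (2,6). |black|=5
Step 3: on BLACK (2,6): turn L to N, flip to white, move to (1,6). |black|=4
Step 4: on BLACK (1,6): turn L to W, flip to white, move to (1,5). |black|=3
Step 5: on WHITE (1,5): turn R to N, flip to black, move to (0,5). |black|=4
Step 6: on WHITE (0,5): turn R to E, flip to black, move to (0,6). |black|=5
Step 7: on WHITE (0,6): turn R to S, flip to black, move to (1,6). |black|=6
Step 8: on WHITE (1,6): turn R to W, flip to black, move to (1,5). |black|=7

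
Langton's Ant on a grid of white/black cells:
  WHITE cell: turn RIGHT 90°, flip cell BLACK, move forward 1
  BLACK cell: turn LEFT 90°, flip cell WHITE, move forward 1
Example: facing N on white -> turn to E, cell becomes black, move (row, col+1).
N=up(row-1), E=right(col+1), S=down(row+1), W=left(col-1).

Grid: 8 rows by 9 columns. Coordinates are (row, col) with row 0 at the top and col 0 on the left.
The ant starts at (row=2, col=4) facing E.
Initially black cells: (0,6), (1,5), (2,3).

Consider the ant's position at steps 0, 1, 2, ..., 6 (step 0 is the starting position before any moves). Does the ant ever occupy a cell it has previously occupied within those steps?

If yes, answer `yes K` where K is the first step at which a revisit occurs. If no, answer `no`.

Answer: no

Derivation:
Step 1: on WHITE (2,4): turn R to S, flip to black, move to (3,4). |black|=4 — new cell
Step 2: on WHITE (3,4): turn R to W, flip to black, move to (3,3). |black|=5 — new cell
Step 3: on WHITE (3,3): turn R to N, flip to black, move to (2,3). |black|=6 — new cell
Step 4: on BLACK (2,3): turn L to W, flip to white, move to (2,2). |black|=5 — new cell
Step 5: on WHITE (2,2): turn R to N, flip to black, move to (1,2). |black|=6 — new cell
Step 6: on WHITE (1,2): turn R to E, flip to black, move to (1,3). |black|=7 — new cell
No revisit within 6 steps.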